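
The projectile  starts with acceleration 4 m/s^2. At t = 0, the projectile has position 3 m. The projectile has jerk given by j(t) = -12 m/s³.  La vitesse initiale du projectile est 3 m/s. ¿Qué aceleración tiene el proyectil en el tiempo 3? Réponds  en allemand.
Um dies zu lösen, müssen wir 1 Stammfunktion unserer Gleichung für den Ruck j(t) = -12 finden. Das Integral von dem Ruck, mit a(0) = 4, ergibt die Beschleunigung: a(t) = 4 - 12·t. Aus der Gleichung für die Beschleunigung a(t) = 4 - 12·t, setzen wir t = 3 ein und erhalten a = -32.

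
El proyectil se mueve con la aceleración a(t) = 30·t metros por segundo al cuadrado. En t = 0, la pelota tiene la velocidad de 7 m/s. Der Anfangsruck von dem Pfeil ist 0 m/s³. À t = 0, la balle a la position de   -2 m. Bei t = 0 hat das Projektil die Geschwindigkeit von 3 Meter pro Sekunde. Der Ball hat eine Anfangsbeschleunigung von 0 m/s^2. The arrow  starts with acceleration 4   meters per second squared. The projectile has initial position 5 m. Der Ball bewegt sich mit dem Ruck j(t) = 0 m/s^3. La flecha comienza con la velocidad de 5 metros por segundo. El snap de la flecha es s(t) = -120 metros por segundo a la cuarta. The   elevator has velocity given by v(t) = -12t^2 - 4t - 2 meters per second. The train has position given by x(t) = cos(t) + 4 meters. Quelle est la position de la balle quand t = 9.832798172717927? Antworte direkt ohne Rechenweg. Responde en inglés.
The position at t = 9.832798172717927 is x = 66.8295872090255.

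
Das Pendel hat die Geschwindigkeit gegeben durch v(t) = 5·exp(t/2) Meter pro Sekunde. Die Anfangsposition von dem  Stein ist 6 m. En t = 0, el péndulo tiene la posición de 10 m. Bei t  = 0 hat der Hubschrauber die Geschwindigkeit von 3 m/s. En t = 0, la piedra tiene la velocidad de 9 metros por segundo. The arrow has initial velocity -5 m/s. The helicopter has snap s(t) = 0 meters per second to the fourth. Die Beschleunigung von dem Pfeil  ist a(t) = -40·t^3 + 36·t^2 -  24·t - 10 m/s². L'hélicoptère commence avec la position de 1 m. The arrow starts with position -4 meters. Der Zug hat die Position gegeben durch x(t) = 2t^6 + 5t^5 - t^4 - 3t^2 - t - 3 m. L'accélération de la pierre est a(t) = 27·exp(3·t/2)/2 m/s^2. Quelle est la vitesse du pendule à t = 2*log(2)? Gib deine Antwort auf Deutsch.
Wir haben die Geschwindigkeit v(t) = 5·exp(t/2). Durch Einsetzen von t = 2*log(2): v(2*log(2)) = 10.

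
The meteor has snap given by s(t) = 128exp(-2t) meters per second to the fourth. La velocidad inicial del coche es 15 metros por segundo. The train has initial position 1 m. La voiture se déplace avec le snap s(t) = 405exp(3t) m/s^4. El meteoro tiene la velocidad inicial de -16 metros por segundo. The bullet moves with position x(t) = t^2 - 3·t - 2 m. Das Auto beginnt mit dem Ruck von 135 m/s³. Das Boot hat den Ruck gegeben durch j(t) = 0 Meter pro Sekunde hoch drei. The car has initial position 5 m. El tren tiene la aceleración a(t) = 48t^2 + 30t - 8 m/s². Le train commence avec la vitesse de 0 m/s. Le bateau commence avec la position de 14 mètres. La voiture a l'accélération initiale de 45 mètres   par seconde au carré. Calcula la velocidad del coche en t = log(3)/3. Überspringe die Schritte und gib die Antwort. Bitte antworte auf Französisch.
La réponse est 45.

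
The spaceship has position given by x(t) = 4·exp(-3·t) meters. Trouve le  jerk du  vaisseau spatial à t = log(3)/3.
Nous devons dériver notre équation de la position x(t) = 4·exp(-3·t) 3 fois. La dérivée de la position donne la vitesse: v(t) = -12·exp(-3·t). En dérivant la vitesse, nous obtenons l'accélération: a(t) = 36·exp(-3·t). La dérivée de l'accélération donne le jerk: j(t) = -108·exp(-3·t). En utilisant j(t) = -108·exp(-3·t) et en substituant t = log(3)/3, nous trouvons j = -36.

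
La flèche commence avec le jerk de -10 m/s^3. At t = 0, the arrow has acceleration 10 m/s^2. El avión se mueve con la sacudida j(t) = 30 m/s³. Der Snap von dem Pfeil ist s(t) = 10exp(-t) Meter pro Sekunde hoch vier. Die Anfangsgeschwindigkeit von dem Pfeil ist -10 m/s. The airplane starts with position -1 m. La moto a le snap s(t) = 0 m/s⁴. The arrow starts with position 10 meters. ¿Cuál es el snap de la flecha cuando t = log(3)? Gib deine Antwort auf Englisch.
Using s(t) = 10·exp(-t) and substituting t = log(3), we find s = 10/3.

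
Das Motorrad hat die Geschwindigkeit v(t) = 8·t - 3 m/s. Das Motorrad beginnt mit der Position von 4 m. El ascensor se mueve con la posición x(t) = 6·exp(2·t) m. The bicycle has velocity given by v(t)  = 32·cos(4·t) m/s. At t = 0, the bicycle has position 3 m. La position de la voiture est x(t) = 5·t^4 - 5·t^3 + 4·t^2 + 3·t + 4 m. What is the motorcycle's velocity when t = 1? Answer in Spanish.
Usando v(t) = 8·t - 3 y sustituyendo t = 1, encontramos v = 5.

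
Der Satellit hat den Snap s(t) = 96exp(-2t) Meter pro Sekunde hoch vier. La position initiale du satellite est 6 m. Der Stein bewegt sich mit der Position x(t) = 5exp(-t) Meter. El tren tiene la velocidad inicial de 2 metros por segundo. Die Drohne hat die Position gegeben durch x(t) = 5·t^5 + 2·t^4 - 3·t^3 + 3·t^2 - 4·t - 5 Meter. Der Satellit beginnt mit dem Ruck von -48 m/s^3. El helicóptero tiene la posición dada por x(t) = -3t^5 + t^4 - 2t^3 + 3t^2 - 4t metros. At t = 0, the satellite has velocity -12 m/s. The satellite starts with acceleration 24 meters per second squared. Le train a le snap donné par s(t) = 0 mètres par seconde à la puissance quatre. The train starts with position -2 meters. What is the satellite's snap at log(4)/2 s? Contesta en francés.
Nous avons le snap s(t) = 96·exp(-2·t). En substituant t = log(4)/2: s(log(4)/2) = 24.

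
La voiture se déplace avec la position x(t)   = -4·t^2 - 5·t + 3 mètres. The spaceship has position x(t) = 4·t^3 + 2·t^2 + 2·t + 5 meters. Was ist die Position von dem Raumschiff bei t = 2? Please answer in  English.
Using x(t) = 4·t^3 + 2·t^2 + 2·t + 5 and substituting t = 2, we find x = 49.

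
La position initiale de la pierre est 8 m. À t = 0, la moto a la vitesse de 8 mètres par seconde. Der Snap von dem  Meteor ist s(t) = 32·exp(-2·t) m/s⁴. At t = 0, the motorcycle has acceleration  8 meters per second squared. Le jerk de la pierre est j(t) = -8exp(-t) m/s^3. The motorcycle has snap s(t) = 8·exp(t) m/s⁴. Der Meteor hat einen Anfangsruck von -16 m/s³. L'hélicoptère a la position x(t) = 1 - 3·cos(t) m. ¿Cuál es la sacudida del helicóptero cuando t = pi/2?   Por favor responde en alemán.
Ausgehend von der Position x(t) = 1 - 3·cos(t), nehmen wir 3 Ableitungen. Mit d/dt von x(t) finden wir v(t) = 3·sin(t). Durch Ableiten von der Geschwindigkeit erhalten wir die Beschleunigung: a(t) = 3·cos(t). Mit d/dt von a(t) finden wir j(t) = -3·sin(t). Aus der Gleichung für den Ruck j(t) = -3·sin(t), setzen wir t = pi/2 ein und erhalten j = -3.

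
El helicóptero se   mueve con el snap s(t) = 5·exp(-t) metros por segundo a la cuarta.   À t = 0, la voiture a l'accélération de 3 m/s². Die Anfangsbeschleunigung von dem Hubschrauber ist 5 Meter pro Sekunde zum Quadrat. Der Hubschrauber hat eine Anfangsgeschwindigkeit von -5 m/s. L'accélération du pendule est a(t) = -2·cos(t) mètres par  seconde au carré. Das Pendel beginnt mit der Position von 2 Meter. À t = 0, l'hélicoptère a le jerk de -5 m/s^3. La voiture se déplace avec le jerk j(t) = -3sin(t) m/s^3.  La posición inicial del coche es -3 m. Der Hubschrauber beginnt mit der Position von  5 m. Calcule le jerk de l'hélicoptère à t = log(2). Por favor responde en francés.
En partant du snap s(t) = 5·exp(-t), nous prenons 1 intégrale. En intégrant le snap et en utilisant la condition initiale j(0) = -5, nous obtenons j(t) = -5·exp(-t). En utilisant j(t) = -5·exp(-t) et en substituant t = log(2), nous trouvons j = -5/2.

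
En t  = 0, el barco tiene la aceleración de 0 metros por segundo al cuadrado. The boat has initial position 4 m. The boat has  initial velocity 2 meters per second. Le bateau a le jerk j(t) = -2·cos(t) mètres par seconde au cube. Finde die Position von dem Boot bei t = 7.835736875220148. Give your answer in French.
Nous devons trouver la primitive de notre équation du jerk j(t) = -2·cos(t) 3 fois. En intégrant le jerk et en utilisant la condition initiale a(0) = 0, nous obtenons a(t) = -2·sin(t). L'intégrale de l'accélération, avec v(0) = 2, donne la vitesse: v(t) = 2·cos(t). L'intégrale de la vitesse est la position. En utilisant x(0) = 4, nous obtenons x(t) = 2·sin(t) + 4. Nous avons la position x(t) = 2·sin(t) + 4. En substituant t = 7.835736875220148: x(7.835736875220148) = 5.99966713801150.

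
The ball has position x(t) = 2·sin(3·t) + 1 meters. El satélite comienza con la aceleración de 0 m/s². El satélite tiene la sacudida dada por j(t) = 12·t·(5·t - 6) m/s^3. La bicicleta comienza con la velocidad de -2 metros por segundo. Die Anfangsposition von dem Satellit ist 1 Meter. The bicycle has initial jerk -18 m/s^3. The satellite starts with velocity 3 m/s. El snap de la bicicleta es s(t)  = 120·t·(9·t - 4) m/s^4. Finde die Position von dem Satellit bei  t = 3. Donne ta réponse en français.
Pour résoudre ceci, nous devons prendre 3 intégrales de notre équation du jerk j(t) = 12·t·(5·t - 6). L'intégrale du jerk est l'accélération. En utilisant a(0) = 0, nous obtenons a(t) = t^2·(20·t - 36). L'intégrale de l'accélération, avec v(0) = 3, donne la vitesse: v(t) = 5·t^4 - 12·t^3 + 3. L'intégrale de la vitesse est la position. En utilisant x(0) = 1, nous obtenons x(t) = t^5 - 3·t^4 + 3·t + 1. Nous avons la position x(t) = t^5 - 3·t^4 + 3·t + 1. En substituant t = 3: x(3) = 10.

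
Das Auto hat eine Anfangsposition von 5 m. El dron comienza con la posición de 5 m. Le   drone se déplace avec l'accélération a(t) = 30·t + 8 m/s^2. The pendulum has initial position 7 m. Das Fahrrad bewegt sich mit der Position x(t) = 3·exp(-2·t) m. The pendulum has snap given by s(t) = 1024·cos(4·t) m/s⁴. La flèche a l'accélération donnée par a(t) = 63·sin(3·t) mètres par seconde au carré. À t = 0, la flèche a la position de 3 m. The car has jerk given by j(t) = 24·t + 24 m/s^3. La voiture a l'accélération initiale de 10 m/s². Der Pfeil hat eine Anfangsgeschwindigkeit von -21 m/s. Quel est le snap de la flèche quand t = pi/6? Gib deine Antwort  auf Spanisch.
Para resolver esto, necesitamos tomar 2 derivadas de nuestra ecuación de la aceleración a(t) = 63·sin(3·t). Tomando d/dt de a(t), encontramos j(t) = 189·cos(3·t). Tomando d/dt de j(t), encontramos s(t) = -567·sin(3·t). Tenemos el snap s(t) = -567·sin(3·t). Sustituyendo t = pi/6: s(pi/6) = -567.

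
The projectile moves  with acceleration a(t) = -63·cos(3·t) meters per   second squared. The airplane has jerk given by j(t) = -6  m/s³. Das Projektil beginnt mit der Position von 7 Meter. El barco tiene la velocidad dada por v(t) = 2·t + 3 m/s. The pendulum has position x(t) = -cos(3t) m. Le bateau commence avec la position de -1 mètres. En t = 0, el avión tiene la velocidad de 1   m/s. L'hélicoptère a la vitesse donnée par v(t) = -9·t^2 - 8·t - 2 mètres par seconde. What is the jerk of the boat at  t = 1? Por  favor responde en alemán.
Um dies zu lösen, müssen wir 2 Ableitungen unserer Gleichung für die Geschwindigkeit v(t) = 2·t + 3 nehmen. Mit d/dt von v(t) finden wir a(t) = 2. Mit d/dt von a(t) finden wir j(t) = 0. Mit j(t) = 0 und Einsetzen von t = 1, finden wir j = 0.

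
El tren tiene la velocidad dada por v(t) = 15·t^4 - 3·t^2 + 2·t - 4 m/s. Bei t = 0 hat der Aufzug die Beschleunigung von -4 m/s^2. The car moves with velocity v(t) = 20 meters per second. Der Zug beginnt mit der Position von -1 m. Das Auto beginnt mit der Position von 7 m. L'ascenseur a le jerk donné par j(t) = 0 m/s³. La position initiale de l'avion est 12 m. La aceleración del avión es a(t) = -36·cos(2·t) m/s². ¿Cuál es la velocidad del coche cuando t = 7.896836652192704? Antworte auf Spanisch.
Tenemos la velocidad v(t) = 20. Sustituyendo t = 7.896836652192704: v(7.896836652192704) = 20.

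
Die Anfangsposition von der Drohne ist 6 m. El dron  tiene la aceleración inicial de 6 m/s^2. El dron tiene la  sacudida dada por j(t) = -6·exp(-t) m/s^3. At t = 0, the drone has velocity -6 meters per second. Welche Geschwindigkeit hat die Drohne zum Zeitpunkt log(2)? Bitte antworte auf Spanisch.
Para resolver esto, necesitamos tomar 2 antiderivadas de nuestra ecuación de la sacudida j(t) = -6·exp(-t). La integral de la sacudida es la aceleración. Usando a(0) = 6, obtenemos a(t) = 6·exp(-t). Integrando la aceleración y usando la condición inicial v(0) = -6, obtenemos v(t) = -6·exp(-t). Tenemos la velocidad v(t) = -6·exp(-t). Sustituyendo t = log(2): v(log(2)) = -3.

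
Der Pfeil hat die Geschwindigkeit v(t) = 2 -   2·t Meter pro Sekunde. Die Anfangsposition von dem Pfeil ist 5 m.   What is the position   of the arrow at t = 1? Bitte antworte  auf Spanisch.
Para resolver esto, necesitamos tomar 1 integral de nuestra ecuación de la velocidad v(t) = 2 - 2·t. Integrando la velocidad y usando la condición inicial x(0) = 5, obtenemos x(t) = -t^2 + 2·t + 5. Usando x(t) = -t^2 + 2·t + 5 y sustituyendo t = 1, encontramos x = 6.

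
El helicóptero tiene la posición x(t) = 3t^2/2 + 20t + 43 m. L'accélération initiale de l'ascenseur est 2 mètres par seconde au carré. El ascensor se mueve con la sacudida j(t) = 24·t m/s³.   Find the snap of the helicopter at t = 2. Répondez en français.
Nous devons dériver notre équation de la position x(t) = 3·t^2/2 + 20·t + 43 4 fois. En dérivant la position, nous obtenons la vitesse: v(t) = 3·t + 20. La dérivée de la vitesse donne l'accélération: a(t) = 3. En dérivant l'accélération, nous obtenons le jerk: j(t) = 0. En prenant d/dt de j(t), nous trouvons s(t) = 0. Nous avons le snap s(t) = 0. En substituant t = 2: s(2) = 0.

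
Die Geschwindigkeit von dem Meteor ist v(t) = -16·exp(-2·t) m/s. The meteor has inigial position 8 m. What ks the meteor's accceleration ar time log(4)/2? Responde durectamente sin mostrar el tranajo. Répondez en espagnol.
La aceleración en t = log(4)/2 es a = 8.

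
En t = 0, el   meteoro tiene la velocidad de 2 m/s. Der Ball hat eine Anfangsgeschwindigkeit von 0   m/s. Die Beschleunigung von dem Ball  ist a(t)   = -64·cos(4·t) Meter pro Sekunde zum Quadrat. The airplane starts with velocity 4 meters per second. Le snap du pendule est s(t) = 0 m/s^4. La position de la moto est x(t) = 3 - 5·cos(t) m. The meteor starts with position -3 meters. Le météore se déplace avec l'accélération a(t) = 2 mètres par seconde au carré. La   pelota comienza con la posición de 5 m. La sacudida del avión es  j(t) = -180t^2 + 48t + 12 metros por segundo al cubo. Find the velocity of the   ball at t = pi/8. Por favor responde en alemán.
Um dies zu lösen, müssen wir 1 Integral unserer Gleichung für die Beschleunigung a(t) = -64·cos(4·t) finden. Durch Integration von der Beschleunigung und Verwendung der Anfangsbedingung v(0) = 0, erhalten wir v(t) = -16·sin(4·t). Wir haben die Geschwindigkeit v(t) = -16·sin(4·t). Durch Einsetzen von t = pi/8: v(pi/8) = -16.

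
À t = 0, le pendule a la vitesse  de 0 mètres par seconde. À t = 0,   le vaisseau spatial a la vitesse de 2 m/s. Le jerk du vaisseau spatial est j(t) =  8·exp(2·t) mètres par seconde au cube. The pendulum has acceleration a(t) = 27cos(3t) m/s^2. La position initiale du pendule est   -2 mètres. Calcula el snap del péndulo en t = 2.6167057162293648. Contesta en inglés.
To solve this, we need to take 2 derivatives of our acceleration equation a(t) = 27·cos(3·t). Taking d/dt of a(t), we find j(t) = -81·sin(3·t). Differentiating jerk, we get snap: s(t) = -243·cos(3·t). Using s(t) = -243·cos(3·t) and substituting t = 2.6167057162293648, we find s = -0.939067587210705.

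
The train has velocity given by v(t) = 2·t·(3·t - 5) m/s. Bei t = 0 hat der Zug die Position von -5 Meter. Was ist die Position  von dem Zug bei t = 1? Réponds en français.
Nous devons intégrer notre équation de la vitesse v(t) = 2·t·(3·t - 5) 1 fois. En prenant ∫v(t)dt et en appliquant x(0) = -5, nous trouvons x(t) = 2·t^3 - 5·t^2 - 5. Nous avons la position x(t) = 2·t^3 - 5·t^2 - 5. En substituant t = 1: x(1) = -8.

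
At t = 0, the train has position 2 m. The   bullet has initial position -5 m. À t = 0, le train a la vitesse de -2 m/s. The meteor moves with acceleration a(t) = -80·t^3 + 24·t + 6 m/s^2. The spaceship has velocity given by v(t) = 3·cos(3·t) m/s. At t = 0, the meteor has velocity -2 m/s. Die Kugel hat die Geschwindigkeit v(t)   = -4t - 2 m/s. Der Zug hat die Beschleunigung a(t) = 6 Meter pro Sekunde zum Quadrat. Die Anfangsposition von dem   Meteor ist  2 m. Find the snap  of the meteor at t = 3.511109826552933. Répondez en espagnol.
Debemos derivar nuestra ecuación de la aceleración a(t) = -80·t^3 + 24·t + 6 2 veces. Derivando la aceleración, obtenemos la sacudida: j(t) = 24 - 240·t^2. La derivada de la sacudida da el snap: s(t) = -480·t. De la ecuación del snap s(t) = -480·t, sustituimos t = 3.511109826552933 para obtener s = -1685.33271674541.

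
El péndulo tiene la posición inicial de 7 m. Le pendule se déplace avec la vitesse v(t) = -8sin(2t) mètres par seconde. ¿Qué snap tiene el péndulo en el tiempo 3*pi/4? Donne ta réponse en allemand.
Um dies zu lösen, müssen wir 3 Ableitungen unserer Gleichung für die Geschwindigkeit v(t) = -8·sin(2·t) nehmen. Mit d/dt von v(t) finden wir a(t) = -16·cos(2·t). Mit d/dt von a(t) finden wir j(t) = 32·sin(2·t). Durch Ableiten von dem Ruck erhalten wir den Snap: s(t) = 64·cos(2·t). Mit s(t) = 64·cos(2·t) und Einsetzen von t = 3*pi/4, finden wir s = 0.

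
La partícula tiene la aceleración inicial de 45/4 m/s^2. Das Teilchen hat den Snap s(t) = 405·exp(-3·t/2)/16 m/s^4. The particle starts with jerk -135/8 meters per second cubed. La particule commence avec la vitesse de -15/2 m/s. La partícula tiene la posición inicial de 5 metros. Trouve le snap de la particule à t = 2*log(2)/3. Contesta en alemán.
Wir haben den Snap s(t) = 405·exp(-3·t/2)/16. Durch Einsetzen von t = 2*log(2)/3: s(2*log(2)/3) = 405/32.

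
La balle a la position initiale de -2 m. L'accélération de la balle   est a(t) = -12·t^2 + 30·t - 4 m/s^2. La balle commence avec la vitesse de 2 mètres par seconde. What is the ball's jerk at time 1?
We must differentiate our acceleration equation a(t) = -12·t^2 + 30·t - 4 1 time. The derivative of acceleration gives jerk: j(t) = 30 - 24·t. From the given jerk equation j(t) = 30 - 24·t, we substitute t = 1 to get j = 6.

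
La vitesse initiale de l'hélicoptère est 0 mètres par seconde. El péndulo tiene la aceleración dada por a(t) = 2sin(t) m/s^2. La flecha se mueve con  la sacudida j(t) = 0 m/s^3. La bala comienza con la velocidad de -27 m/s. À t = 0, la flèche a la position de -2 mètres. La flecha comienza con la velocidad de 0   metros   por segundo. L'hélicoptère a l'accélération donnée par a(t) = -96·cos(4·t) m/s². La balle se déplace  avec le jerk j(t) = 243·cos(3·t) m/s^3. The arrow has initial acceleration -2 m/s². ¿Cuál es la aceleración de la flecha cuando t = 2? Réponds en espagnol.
Necesitamos integrar nuestra ecuación de la sacudida j(t) = 0 1 vez. La integral de la sacudida, con a(0) = -2, da la aceleración: a(t) = -2. Usando a(t) = -2 y sustituyendo t = 2, encontramos a = -2.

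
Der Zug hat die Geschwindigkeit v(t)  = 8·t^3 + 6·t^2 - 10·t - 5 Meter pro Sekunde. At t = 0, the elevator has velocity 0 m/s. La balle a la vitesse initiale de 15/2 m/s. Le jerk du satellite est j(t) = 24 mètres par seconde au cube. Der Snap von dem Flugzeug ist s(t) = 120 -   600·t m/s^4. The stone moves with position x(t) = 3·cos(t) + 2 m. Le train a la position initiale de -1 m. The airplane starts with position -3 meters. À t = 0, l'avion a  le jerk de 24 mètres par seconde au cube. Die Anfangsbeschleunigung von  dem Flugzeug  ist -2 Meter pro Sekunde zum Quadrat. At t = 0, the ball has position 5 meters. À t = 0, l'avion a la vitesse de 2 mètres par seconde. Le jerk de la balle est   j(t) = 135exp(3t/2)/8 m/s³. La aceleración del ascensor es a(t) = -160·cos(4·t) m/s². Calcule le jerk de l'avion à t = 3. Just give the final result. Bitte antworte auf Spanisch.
La sacudida en t = 3 es j = -2316.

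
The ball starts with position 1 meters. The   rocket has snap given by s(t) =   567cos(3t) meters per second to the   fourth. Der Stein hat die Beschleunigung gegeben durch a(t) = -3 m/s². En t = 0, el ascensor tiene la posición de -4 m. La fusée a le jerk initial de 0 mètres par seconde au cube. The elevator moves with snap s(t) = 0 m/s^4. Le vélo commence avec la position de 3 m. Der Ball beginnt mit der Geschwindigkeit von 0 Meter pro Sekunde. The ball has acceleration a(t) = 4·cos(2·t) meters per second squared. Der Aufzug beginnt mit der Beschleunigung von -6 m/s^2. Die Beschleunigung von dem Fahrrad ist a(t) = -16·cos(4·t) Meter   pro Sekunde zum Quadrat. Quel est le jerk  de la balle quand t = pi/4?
En partant de l'accélération a(t) = 4·cos(2·t), nous prenons 1 dérivée. La dérivée de l'accélération donne le jerk: j(t) = -8·sin(2·t). De l'équation du jerk j(t) = -8·sin(2·t), nous substituons t = pi/4 pour obtenir j = -8.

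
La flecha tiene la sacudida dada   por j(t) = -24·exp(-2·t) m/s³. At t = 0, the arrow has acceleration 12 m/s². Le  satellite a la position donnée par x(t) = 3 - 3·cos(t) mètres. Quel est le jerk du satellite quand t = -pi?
En partant de la position x(t) = 3 - 3·cos(t), nous prenons 3 dérivées. En dérivant la position, nous obtenons la vitesse: v(t) = 3·sin(t). La dérivée de la vitesse donne l'accélération: a(t) = 3·cos(t). La dérivée de l'accélération donne le jerk: j(t) = -3·sin(t). Nous avons le jerk j(t) = -3·sin(t). En substituant t = -pi: j(-pi) = 0.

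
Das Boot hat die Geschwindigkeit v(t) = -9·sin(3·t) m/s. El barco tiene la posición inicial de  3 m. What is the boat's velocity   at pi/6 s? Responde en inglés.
We have velocity v(t) = -9·sin(3·t). Substituting t = pi/6: v(pi/6) = -9.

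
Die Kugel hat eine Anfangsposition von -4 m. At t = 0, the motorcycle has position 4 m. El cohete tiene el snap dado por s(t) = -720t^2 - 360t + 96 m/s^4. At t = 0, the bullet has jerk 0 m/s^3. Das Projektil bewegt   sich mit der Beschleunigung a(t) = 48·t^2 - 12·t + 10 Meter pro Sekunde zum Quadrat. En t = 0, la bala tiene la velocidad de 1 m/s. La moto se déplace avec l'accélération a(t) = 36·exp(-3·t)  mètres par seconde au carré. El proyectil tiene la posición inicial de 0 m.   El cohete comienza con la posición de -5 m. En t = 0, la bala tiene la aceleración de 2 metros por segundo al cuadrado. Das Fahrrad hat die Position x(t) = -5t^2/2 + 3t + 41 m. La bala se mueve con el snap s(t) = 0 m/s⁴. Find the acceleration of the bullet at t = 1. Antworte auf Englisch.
Starting from snap s(t) = 0, we take 2 antiderivatives. Taking ∫s(t)dt and applying j(0) = 0, we find j(t) = 0. Finding the antiderivative of j(t) and using a(0) = 2: a(t) = 2. From the given acceleration equation a(t) = 2, we substitute t = 1 to get a = 2.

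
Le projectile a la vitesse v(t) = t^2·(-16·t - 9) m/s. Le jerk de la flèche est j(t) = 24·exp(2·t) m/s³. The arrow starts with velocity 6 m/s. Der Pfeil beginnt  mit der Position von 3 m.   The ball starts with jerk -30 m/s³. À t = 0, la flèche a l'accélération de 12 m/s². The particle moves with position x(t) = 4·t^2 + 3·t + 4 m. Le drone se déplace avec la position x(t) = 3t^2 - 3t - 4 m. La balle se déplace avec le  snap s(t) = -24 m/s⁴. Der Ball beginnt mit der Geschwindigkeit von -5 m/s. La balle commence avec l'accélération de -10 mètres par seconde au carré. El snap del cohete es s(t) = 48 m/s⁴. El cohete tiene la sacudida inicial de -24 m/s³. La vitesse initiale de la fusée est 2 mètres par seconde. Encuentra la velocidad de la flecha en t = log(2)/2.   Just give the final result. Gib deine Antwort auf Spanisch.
En t = log(2)/2, v = 12.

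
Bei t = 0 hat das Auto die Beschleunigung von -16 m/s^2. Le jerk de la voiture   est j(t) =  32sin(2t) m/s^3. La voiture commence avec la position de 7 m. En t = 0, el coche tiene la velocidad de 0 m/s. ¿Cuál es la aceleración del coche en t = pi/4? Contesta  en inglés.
Starting from jerk j(t) = 32·sin(2·t), we take 1 antiderivative. Taking ∫j(t)dt and applying a(0) = -16, we find a(t) = -16·cos(2·t). From the given acceleration equation a(t) = -16·cos(2·t), we substitute t = pi/4 to get a = 0.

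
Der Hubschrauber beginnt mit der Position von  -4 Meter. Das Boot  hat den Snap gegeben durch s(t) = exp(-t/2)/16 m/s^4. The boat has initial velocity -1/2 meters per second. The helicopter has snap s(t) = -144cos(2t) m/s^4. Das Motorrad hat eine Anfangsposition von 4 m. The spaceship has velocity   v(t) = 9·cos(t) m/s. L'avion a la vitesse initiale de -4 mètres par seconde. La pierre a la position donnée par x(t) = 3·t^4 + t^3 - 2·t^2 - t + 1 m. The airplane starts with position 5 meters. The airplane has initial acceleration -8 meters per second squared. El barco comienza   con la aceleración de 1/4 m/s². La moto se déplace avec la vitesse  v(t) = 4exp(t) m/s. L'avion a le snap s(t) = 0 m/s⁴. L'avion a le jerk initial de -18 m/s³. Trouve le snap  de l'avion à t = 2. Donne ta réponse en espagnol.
Usando s(t) = 0 y sustituyendo t = 2, encontramos s = 0.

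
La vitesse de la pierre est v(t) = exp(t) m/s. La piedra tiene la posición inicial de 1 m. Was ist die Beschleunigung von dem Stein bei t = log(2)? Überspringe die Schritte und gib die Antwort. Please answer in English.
a(log(2)) = 2.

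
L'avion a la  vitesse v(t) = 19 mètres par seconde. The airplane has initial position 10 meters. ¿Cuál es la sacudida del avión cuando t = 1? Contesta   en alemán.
Ausgehend von der Geschwindigkeit v(t) = 19, nehmen wir 2 Ableitungen. Mit d/dt von v(t) finden wir a(t) = 0. Mit d/dt von a(t) finden wir j(t) = 0. Mit j(t) = 0 und Einsetzen von t = 1, finden wir j = 0.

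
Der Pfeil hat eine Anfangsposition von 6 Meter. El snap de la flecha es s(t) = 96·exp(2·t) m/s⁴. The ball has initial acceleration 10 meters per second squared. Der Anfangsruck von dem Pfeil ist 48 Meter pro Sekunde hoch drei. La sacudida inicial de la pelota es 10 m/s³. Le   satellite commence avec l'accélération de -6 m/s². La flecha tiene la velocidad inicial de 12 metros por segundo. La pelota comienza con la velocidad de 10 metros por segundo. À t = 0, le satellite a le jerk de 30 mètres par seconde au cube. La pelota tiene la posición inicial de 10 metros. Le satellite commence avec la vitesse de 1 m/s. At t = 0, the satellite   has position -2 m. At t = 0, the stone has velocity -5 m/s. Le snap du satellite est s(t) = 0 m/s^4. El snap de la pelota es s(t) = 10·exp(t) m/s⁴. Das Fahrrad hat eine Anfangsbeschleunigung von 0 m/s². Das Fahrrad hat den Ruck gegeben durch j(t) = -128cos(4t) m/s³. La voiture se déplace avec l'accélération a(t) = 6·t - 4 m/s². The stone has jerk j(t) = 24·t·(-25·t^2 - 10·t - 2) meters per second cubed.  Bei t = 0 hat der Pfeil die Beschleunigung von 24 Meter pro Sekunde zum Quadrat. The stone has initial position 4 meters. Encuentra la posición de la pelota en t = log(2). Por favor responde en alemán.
Um dies zu lösen, müssen wir 4 Integrale unserer Gleichung für den Snap s(t) = 10·exp(t) finden. Durch Integration von dem Snap und Verwendung der Anfangsbedingung j(0) = 10, erhalten wir j(t) = 10·exp(t). Durch Integration von dem Ruck und Verwendung der Anfangsbedingung a(0) = 10, erhalten wir a(t) = 10·exp(t). Mit ∫a(t)dt und Anwendung von v(0) = 10, finden wir v(t) = 10·exp(t). Das Integral von der Geschwindigkeit, mit x(0) = 10, ergibt die Position: x(t) = 10·exp(t). Mit x(t) = 10·exp(t) und Einsetzen von t = log(2), finden wir x = 20.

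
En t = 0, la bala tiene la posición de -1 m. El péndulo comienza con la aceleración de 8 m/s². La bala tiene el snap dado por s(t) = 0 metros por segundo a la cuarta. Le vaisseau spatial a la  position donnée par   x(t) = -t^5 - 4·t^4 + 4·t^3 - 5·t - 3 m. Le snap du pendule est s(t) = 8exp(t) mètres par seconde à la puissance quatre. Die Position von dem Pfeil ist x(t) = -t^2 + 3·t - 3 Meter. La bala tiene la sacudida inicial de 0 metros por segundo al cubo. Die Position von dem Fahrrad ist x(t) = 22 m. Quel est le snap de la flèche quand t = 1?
Nous devons dériver notre équation de la position x(t) = -t^2 + 3·t - 3 4 fois. La dérivée de la position donne la vitesse: v(t) = 3 - 2·t. En prenant d/dt de v(t), nous trouvons a(t) = -2. En prenant d/dt de a(t), nous trouvons j(t) = 0. En dérivant le jerk, nous obtenons le snap: s(t) = 0. Nous avons le snap s(t) = 0. En substituant t = 1: s(1) = 0.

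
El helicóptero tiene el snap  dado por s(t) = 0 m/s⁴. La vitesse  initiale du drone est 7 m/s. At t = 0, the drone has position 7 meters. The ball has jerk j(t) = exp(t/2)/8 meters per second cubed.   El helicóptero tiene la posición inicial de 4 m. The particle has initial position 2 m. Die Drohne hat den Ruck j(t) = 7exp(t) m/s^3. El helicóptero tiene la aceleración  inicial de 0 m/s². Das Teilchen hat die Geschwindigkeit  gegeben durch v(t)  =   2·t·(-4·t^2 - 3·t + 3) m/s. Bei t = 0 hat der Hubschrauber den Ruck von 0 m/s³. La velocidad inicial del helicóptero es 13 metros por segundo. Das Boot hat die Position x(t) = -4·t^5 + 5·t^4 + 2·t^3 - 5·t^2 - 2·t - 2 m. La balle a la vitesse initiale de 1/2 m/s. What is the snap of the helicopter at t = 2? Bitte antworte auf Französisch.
Nous avons le snap s(t) = 0. En substituant t = 2: s(2) = 0.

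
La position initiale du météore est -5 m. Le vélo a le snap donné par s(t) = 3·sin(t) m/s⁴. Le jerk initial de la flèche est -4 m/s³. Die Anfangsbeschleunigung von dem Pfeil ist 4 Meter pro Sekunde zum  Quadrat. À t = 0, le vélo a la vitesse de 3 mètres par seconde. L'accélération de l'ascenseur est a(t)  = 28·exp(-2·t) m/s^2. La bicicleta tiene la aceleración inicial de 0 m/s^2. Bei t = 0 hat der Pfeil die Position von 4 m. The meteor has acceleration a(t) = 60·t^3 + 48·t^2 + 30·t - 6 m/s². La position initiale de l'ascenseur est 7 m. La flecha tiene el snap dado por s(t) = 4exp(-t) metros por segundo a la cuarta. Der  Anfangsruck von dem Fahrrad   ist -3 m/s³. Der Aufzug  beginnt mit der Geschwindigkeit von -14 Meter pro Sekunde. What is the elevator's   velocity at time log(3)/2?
To find the answer, we compute 1 antiderivative of a(t) = 28·exp(-2·t). Integrating acceleration and using the initial condition v(0) = -14, we get v(t) = -14·exp(-2·t). We have velocity v(t) = -14·exp(-2·t). Substituting t = log(3)/2: v(log(3)/2) = -14/3.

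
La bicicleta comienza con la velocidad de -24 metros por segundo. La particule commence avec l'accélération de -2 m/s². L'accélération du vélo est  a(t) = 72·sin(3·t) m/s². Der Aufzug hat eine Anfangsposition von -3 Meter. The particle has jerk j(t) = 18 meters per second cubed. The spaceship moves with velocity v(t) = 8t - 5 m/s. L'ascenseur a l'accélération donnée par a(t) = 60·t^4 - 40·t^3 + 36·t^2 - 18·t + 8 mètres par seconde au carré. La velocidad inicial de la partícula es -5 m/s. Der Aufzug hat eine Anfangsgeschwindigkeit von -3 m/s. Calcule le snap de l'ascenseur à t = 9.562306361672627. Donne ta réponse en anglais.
Starting from acceleration a(t) = 60·t^4 - 40·t^3 + 36·t^2 - 18·t + 8, we take 2 derivatives. Differentiating acceleration, we get jerk: j(t) = 240·t^3 - 120·t^2 + 72·t - 18. Differentiating jerk, we get snap: s(t) = 720·t^2 - 240·t + 72. Using s(t) = 720·t^2 - 240·t + 72 and substituting t = 9.562306361672627, we find s = 63612.1926004276.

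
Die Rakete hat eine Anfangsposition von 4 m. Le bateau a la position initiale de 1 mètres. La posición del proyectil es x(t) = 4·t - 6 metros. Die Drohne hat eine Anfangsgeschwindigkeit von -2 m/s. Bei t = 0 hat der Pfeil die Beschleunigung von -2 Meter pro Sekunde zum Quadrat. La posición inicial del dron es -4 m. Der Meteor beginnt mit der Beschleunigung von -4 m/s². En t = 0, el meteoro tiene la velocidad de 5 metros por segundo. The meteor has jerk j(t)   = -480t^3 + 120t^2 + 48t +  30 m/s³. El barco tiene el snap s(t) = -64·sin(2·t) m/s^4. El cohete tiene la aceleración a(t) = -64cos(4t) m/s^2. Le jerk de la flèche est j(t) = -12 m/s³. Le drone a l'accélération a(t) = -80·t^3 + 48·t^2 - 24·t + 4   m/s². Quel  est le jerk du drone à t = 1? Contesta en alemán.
Um dies zu lösen, müssen wir 1 Ableitung unserer Gleichung für die Beschleunigung a(t) = -80·t^3 + 48·t^2 - 24·t + 4 nehmen. Mit d/dt von a(t) finden wir j(t) = -240·t^2 + 96·t - 24. Mit j(t) = -240·t^2 + 96·t - 24 und Einsetzen von t = 1, finden wir j = -168.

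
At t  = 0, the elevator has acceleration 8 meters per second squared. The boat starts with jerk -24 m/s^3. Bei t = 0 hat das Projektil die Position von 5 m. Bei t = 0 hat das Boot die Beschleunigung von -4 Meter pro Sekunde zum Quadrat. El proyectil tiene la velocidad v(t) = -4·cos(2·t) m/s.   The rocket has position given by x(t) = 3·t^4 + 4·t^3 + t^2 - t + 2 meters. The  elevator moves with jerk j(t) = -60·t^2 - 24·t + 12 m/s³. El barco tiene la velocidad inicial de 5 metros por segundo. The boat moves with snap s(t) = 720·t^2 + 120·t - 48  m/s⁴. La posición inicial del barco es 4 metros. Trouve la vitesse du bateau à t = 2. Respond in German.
Wir müssen die Stammfunktion unserer Gleichung für den Snap s(t) = 720·t^2 + 120·t - 48 3-mal finden. Die Stammfunktion von dem Snap, mit j(0) = -24, ergibt den Ruck: j(t) = 240·t^3 + 60·t^2 - 48·t - 24. Das Integral von dem Ruck ist die Beschleunigung. Mit a(0) = -4 erhalten wir a(t) = 60·t^4 + 20·t^3 - 24·t^2 - 24·t - 4. Das Integral von der Beschleunigung ist die Geschwindigkeit. Mit v(0) = 5 erhalten wir v(t) = 12·t^5 + 5·t^4 - 8·t^3 - 12·t^2 - 4·t + 5. Mit v(t) = 12·t^5 + 5·t^4 - 8·t^3 - 12·t^2 - 4·t + 5 und Einsetzen von t = 2, finden wir v = 349.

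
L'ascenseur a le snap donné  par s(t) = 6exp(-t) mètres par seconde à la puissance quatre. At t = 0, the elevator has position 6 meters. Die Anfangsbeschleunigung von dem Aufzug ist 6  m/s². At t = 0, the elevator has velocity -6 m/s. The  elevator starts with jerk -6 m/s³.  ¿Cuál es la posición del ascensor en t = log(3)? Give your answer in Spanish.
Necesitamos integrar nuestra ecuación del snap s(t) = 6·exp(-t) 4 veces. La antiderivada del snap, con j(0) = -6, da la sacudida: j(t) = -6·exp(-t). La antiderivada de la sacudida, con a(0) = 6, da la aceleración: a(t) = 6·exp(-t). La antiderivada de la aceleración es la velocidad. Usando v(0) = -6, obtenemos v(t) = -6·exp(-t). La integral de la velocidad es la posición. Usando x(0) = 6, obtenemos x(t) = 6·exp(-t). Usando x(t) = 6·exp(-t) y sustituyendo t = log(3), encontramos x = 2.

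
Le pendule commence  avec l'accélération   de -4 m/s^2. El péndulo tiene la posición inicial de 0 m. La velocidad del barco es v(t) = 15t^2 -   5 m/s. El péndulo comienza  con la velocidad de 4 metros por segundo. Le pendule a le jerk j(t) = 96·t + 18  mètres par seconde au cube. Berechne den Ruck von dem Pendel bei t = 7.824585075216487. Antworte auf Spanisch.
Tenemos la sacudida j(t) = 96·t + 18. Sustituyendo t = 7.824585075216487: j(7.824585075216487) = 769.160167220783.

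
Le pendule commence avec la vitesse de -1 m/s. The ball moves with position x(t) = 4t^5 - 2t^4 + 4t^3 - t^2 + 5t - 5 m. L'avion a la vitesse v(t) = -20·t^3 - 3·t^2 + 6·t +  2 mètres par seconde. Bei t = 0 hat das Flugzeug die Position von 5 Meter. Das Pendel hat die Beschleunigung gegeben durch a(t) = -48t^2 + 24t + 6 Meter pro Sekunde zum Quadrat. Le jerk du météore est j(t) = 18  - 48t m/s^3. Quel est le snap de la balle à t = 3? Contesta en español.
Partiendo de la posición x(t) = 4·t^5 - 2·t^4 + 4·t^3 - t^2 + 5·t - 5, tomamos 4 derivadas. Tomando d/dt de x(t), encontramos v(t) = 20·t^4 - 8·t^3 + 12·t^2 - 2·t + 5. La derivada de la velocidad da la aceleración: a(t) = 80·t^3 - 24·t^2 + 24·t - 2. La derivada de la aceleración da la sacudida: j(t) = 240·t^2 - 48·t + 24. Tomando d/dt de j(t), encontramos s(t) = 480·t - 48. Usando s(t) = 480·t - 48 y sustituyendo t = 3, encontramos s = 1392.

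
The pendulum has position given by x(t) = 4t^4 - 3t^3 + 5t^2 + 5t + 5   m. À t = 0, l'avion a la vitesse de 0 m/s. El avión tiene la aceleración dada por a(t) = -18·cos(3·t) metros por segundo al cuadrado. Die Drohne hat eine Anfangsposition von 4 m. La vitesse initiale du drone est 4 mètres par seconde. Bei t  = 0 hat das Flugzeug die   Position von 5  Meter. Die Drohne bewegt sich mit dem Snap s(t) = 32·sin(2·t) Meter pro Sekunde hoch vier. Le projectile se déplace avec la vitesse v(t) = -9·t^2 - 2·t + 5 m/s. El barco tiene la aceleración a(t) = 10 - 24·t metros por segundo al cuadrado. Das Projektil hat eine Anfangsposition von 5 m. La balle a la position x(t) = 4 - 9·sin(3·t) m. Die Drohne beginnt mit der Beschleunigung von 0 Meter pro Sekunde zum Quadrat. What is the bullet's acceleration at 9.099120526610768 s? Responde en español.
Partiendo de la posición x(t) = 4 - 9·sin(3·t), tomamos 2 derivadas. Derivando la posición, obtenemos la velocidad: v(t) = -27·cos(3·t). Tomando d/dt de v(t), encontramos a(t) = 81·sin(3·t). Usando a(t) = 81·sin(3·t) y sustituyendo t = 9.099120526610768, encontramos a = 67.1333727283937.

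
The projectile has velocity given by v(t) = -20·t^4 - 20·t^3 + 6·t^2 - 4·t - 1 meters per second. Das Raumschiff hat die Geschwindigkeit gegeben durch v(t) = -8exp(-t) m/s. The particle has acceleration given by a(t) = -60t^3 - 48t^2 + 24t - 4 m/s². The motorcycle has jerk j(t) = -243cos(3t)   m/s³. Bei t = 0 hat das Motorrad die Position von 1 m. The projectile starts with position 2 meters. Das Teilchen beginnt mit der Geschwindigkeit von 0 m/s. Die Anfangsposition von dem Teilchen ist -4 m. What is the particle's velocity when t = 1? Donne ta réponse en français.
Pour résoudre ceci, nous devons prendre 1 intégrale de notre équation de l'accélération a(t) = -60·t^3 - 48·t^2 + 24·t - 4. En prenant ∫a(t)dt et en appliquant v(0) = 0, nous trouvons v(t) = t·(-15·t^3 - 16·t^2 + 12·t - 4). Nous avons la vitesse v(t) = t·(-15·t^3 - 16·t^2 + 12·t - 4). En substituant t = 1: v(1) = -23.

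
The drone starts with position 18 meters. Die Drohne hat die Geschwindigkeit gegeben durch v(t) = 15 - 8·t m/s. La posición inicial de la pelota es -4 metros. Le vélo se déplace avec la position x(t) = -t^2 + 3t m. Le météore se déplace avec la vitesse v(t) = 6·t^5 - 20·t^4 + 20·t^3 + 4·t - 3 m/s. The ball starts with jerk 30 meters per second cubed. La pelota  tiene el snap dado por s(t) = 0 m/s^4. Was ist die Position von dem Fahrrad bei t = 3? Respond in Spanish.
Usando x(t) = -t^2 + 3·t y sustituyendo t = 3, encontramos x = 0.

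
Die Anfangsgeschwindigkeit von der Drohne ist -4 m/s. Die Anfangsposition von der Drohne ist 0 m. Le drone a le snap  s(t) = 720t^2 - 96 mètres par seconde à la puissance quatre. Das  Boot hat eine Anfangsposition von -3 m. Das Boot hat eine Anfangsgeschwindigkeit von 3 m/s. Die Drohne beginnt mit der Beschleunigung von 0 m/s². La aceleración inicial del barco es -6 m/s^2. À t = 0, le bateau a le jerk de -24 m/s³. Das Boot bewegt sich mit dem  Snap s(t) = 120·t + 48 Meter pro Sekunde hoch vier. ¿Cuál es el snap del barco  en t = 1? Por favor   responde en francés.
Nous avons le snap s(t) = 120·t + 48. En substituant t = 1: s(1) = 168.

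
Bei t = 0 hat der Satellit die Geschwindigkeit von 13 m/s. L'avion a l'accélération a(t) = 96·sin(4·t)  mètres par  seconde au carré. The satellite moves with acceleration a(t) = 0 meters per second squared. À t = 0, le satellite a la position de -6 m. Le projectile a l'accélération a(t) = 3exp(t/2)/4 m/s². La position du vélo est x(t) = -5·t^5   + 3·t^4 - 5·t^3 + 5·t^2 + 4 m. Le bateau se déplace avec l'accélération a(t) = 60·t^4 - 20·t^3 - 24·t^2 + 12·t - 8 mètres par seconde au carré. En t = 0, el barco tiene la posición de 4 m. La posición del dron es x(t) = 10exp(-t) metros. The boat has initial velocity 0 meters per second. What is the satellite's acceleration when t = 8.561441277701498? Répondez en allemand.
Aus der Gleichung für die Beschleunigung a(t) = 0, setzen wir t = 8.561441277701498 ein und erhalten a = 0.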